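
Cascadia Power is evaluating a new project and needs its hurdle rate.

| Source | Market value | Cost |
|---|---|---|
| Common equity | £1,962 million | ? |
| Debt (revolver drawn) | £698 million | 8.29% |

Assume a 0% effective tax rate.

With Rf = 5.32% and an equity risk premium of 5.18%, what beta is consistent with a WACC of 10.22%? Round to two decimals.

1.08

Total capital V = 1962 + 698 = 2660.
Equity weight = 1962/2660 = 0.7376.
Revolver drawn weight = 698/2660 = 0.2624.
Debt contribution = 0.2624 × 8.29% × (1 − 0%) = 2.1753%.
Required equity contribution = 10.22% − 2.1753% = 8.0447%  ⇒  Re = 10.9066%.
CAPM: 10.9066% = 5.32% + β × 5.18%  ⇒  β = 1.0785.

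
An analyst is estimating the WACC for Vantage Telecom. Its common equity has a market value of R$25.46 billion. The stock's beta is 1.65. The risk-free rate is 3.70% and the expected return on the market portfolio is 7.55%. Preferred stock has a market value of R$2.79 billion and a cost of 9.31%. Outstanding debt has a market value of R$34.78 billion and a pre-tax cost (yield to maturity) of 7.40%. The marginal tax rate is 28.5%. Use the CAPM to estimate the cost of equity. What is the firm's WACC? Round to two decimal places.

Market risk premium = 7.55% − 3.7% = 3.85%.
Cost of equity via CAPM: Re = 3.7% + 1.65 × 3.85% = 10.0525%.
Total capital V = 25.46 + 2.79 + 34.78 = 63.03.
Equity: weight = 25.46/63.03 = 0.4039; cost = 10.0525%.
Preferred: weight = 2.79/63.03 = 0.0443; cost = 9.31%.
Debt: weight = 34.78/63.03 = 0.5518; after-tax cost = 7.4% × (1 − 28.5%) = 5.2910%.
WACC = 0.4039 × 10.0525% + 0.0443 × 9.3100% + 0.5518 × 5.2910% = 7.3922%.

7.39%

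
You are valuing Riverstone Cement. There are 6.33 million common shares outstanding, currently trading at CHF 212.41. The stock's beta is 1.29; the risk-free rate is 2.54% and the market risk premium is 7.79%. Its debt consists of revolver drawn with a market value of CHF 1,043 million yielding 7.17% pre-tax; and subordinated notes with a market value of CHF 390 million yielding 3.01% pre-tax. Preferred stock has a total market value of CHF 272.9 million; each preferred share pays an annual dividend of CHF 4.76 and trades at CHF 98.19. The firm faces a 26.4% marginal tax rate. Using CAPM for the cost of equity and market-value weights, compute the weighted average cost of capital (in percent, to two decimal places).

Cost of equity via CAPM: Re = 2.54% + 1.29 × 7.79% = 12.5891%.
Cost of preferred: Rp = 4.76 / 98.19 = 4.8477%.
Market value of equity E = 212.41 × 6.33m = 1344.5553m.
Total capital V = 1344.5553 + 272.9 + 1043 + 390 = 3050.4553.
Equity: weight = 1344.5553/3050.4553 = 0.4408; cost = 12.5891%.
Preferred: weight = 272.9/3050.4553 = 0.0895; cost = 4.8477%.
Revolver drawn: weight = 1043/3050.4553 = 0.3419; after-tax cost = 7.17% × (1 − 26.4%) = 5.2771%.
Subordinated notes: weight = 390/3050.4553 = 0.1278; after-tax cost = 3.01% × (1 − 26.4%) = 2.2154%.
WACC = 0.4408 × 12.5891% + 0.0895 × 4.8477% + 0.3419 × 5.2771% + 0.1278 × 2.2154% = 8.0702%.

8.07%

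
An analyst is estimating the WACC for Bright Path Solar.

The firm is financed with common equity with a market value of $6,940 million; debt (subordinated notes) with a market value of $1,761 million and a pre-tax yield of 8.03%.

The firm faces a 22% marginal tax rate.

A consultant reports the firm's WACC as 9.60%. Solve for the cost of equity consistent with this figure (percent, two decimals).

10.45%

Total capital V = 6940 + 1761 = 8701.
Equity weight = 6940/8701 = 0.7976.
Subordinated notes weight = 1761/8701 = 0.2024.
Debt contribution = 0.2024 × 8.03% × (1 − 22%) = 1.2677%.
Required equity contribution = 9.6% − 1.2677% = 8.3323%.
Re = 8.3323% / 0.7976 = 10.4467%.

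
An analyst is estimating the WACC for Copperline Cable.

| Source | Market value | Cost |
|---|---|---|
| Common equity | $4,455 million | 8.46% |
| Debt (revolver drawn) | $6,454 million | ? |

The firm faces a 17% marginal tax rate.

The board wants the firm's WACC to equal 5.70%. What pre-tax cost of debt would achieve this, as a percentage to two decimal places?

4.57%

Total capital V = 4455 + 6454 = 10909.
Equity weight = 4455/10909 = 0.4084.
Revolver drawn weight = 6454/10909 = 0.5916.
Equity contribution = 0.4084 × 8.46% = 3.4549%.
Remaining for debt = 5.7% − 3.4549% = 2.2451%.
Rd × (1 − 17%) × 0.5916 = 2.2451%  ⇒  Rd = 4.5721%.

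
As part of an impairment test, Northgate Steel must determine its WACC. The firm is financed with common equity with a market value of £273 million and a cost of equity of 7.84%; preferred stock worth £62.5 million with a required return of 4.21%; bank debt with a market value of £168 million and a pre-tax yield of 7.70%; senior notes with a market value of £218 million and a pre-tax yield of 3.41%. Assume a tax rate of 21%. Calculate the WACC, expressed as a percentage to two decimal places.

5.56%

Total capital V = 273 + 62.5 + 168 + 218 = 721.5.
Equity: weight = 273/721.5 = 0.3784; cost = 7.84%.
Preferred: weight = 62.5/721.5 = 0.0866; cost = 4.21%.
Bank debt: weight = 168/721.5 = 0.2328; after-tax cost = 7.7% × (1 − 21%) = 6.0830%.
Senior notes: weight = 218/721.5 = 0.3021; after-tax cost = 3.41% × (1 − 21%) = 2.6939%.
WACC = 0.3784 × 7.8400% + 0.0866 × 4.2100% + 0.2328 × 6.0830% + 0.3021 × 2.6939% = 5.5616%.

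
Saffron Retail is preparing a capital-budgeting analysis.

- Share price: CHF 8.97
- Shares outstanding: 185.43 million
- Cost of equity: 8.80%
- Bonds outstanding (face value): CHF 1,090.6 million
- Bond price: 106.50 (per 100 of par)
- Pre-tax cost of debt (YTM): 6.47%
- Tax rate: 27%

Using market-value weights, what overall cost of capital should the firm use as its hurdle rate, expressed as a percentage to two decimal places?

7.12%

Market value of equity E = 8.97 × 185.43m = 1663.3071m. Market value of debt D = 1090.6m × 106.5/100 = 1161.489m.
Total capital V = 1663.3071 + 1161.489 = 2824.7961.
Equity: weight = 1663.3071/2824.7961 = 0.5888; cost = 8.8%.
Bonds outstanding: weight = 1161.489/2824.7961 = 0.4112; after-tax cost = 6.47% × (1 − 27%) = 4.7231%.
WACC = 0.5888 × 8.8000% + 0.4112 × 4.7231% = 7.1237%.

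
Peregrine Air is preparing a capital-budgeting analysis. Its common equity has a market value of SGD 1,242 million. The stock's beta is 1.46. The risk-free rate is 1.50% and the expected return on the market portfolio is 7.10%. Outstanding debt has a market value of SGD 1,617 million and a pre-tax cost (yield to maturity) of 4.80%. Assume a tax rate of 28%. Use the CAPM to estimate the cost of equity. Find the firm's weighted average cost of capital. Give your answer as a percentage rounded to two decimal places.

6.16%

Market risk premium = 7.1% − 1.5% = 5.6%.
Cost of equity via CAPM: Re = 1.5% + 1.46 × 5.6% = 9.6760%.
Total capital V = 1242 + 1617 = 2859.
Equity: weight = 1242/2859 = 0.4344; cost = 9.676%.
Debt: weight = 1617/2859 = 0.5656; after-tax cost = 4.8% × (1 − 28%) = 3.4560%.
WACC = 0.4344 × 9.6760% + 0.5656 × 3.4560% = 6.1581%.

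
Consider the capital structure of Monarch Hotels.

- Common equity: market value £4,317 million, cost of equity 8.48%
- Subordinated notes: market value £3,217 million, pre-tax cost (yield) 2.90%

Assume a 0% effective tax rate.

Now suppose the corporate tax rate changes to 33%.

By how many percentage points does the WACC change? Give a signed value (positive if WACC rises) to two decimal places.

Current WACC:
Total capital V = 4317 + 3217 = 7534.
Equity: weight = 4317/7534 = 0.5730; cost = 8.48%.
Subordinated notes: weight = 3217/7534 = 0.4270; after-tax cost = 2.9% × (1 − 0%) = 2.9000%.
WACC = 0.5730 × 8.4800% + 0.4270 × 2.9000% = 6.0974%.
After the change:
Total capital V = 4317 + 3217 = 7534.
Equity: weight = 4317/7534 = 0.5730; cost = 8.48%.
Subordinated notes: weight = 3217/7534 = 0.4270; after-tax cost = 2.9% × (1 − 33%) = 1.9430%.
WACC = 0.5730 × 8.4800% + 0.4270 × 1.9430% = 5.6887%.
Change in WACC = 5.6887% − 6.0974% = -0.4086 pp.

-0.41 pp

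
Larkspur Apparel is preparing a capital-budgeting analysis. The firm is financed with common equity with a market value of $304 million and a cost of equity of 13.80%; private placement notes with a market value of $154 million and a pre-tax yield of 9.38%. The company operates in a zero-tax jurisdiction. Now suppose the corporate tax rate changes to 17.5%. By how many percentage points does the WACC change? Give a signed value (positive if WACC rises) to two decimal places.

-0.55 pp

Current WACC:
Total capital V = 304 + 154 = 458.
Equity: weight = 304/458 = 0.6638; cost = 13.8%.
Private placement notes: weight = 154/458 = 0.3362; after-tax cost = 9.38% × (1 − 0%) = 9.3800%.
WACC = 0.6638 × 13.8000% + 0.3362 × 9.3800% = 12.3138%.
After the change:
Total capital V = 304 + 154 = 458.
Equity: weight = 304/458 = 0.6638; cost = 13.8%.
Private placement notes: weight = 154/458 = 0.3362; after-tax cost = 9.38% × (1 − 17.5%) = 7.7385%.
WACC = 0.6638 × 13.8000% + 0.3362 × 7.7385% = 11.7619%.
Change in WACC = 11.7619% − 12.3138% = -0.5519 pp.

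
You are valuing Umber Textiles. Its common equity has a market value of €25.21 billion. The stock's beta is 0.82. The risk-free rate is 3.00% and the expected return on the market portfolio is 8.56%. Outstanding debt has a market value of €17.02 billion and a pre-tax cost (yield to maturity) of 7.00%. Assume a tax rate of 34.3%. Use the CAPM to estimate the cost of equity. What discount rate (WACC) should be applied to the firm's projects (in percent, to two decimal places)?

6.37%

Market risk premium = 8.56% − 3.0% = 5.56%.
Cost of equity via CAPM: Re = 3.0% + 0.82 × 5.56% = 7.5592%.
Total capital V = 25.21 + 17.02 = 42.23.
Equity: weight = 25.21/42.23 = 0.5970; cost = 7.5592%.
Debt: weight = 17.02/42.23 = 0.4030; after-tax cost = 7% × (1 − 34.3%) = 4.5990%.
WACC = 0.5970 × 7.5592% + 0.4030 × 4.5990% = 6.3661%.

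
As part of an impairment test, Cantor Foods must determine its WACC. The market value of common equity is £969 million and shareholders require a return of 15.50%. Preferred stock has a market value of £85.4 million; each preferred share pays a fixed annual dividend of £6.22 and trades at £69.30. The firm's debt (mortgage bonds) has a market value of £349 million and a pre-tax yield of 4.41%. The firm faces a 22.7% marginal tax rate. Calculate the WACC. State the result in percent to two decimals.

Cost of preferred: Rp = 6.22 / 69.3 = 8.9755%.
Total capital V = 969 + 85.4 + 349 = 1403.4.
Equity: weight = 969/1403.4 = 0.6905; cost = 15.5%.
Preferred: weight = 85.4/1403.4 = 0.0609; cost = 8.9755%.
Mortgage bonds: weight = 349/1403.4 = 0.2487; after-tax cost = 4.41% × (1 − 22.7%) = 3.4089%.
WACC = 0.6905 × 15.5000% + 0.0609 × 8.9755% + 0.2487 × 3.4089% = 12.0961%.

12.10%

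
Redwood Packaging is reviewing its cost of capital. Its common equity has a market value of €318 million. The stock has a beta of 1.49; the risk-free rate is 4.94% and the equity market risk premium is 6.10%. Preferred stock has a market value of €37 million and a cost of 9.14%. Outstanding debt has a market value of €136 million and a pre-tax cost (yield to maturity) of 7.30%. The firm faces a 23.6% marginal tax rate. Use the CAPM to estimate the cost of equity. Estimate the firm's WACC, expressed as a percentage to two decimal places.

11.32%

Cost of equity via CAPM: Re = 4.94% + 1.49 × 6.1% = 14.0290%.
Total capital V = 318 + 37 + 136 = 491.
Equity: weight = 318/491 = 0.6477; cost = 14.029%.
Preferred: weight = 37/491 = 0.0754; cost = 9.14%.
Debt: weight = 136/491 = 0.2770; after-tax cost = 7.3% × (1 − 23.6%) = 5.5772%.
WACC = 0.6477 × 14.0290% + 0.0754 × 9.1400% + 0.2770 × 5.5772% = 11.3196%.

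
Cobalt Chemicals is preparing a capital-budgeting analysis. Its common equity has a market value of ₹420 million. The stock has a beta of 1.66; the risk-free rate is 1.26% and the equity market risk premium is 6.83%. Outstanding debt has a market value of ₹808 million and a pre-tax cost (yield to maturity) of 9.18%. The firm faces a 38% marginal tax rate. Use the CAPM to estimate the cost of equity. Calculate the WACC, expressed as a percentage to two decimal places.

Cost of equity via CAPM: Re = 1.26% + 1.66 × 6.83% = 12.5978%.
Total capital V = 420 + 808 = 1228.
Equity: weight = 420/1228 = 0.3420; cost = 12.5978%.
Debt: weight = 808/1228 = 0.6580; after-tax cost = 9.18% × (1 − 38%) = 5.6916%.
WACC = 0.3420 × 12.5978% + 0.6580 × 5.6916% = 8.0537%.

8.05%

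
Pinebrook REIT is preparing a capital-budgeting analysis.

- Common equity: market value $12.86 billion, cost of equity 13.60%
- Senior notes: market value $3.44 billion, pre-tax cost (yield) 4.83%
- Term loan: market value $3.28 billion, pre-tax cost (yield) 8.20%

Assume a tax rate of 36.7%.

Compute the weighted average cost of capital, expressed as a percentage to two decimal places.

10.34%

Total capital V = 12.86 + 3.44 + 3.28 = 19.58.
Equity: weight = 12.86/19.58 = 0.6568; cost = 13.6%.
Senior notes: weight = 3.44/19.58 = 0.1757; after-tax cost = 4.83% × (1 − 36.7%) = 3.0574%.
Term loan: weight = 3.28/19.58 = 0.1675; after-tax cost = 8.2% × (1 − 36.7%) = 5.1906%.
WACC = 0.6568 × 13.6000% + 0.1757 × 3.0574% + 0.1675 × 5.1906% = 10.3390%.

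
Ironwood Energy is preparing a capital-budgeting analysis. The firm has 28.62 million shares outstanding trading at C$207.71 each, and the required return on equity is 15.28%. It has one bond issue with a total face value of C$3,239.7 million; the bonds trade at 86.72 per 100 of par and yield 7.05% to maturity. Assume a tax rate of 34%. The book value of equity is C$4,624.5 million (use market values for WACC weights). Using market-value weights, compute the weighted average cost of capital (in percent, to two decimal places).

Market value of equity E = 207.71 × 28.62m = 5944.6602m. Market value of debt D = 3239.7m × 86.72/100 = 2809.46784m.
Total capital V = 5944.6602 + 2809.46784 = 8754.12804.
Equity: weight = 5944.6602/8754.12804 = 0.6791; cost = 15.28%.
Bonds outstanding: weight = 2809.46784/8754.12804 = 0.3209; after-tax cost = 7.05% × (1 − 34%) = 4.6530%.
WACC = 0.6791 × 15.2800% + 0.3209 × 4.6530% = 11.8695%.

11.87%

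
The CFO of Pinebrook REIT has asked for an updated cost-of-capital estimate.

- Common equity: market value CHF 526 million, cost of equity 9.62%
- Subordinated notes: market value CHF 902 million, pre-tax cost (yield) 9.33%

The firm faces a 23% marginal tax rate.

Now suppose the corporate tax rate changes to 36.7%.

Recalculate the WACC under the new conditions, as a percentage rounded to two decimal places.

7.27%

After the change:
Total capital V = 526 + 902 = 1428.
Equity: weight = 526/1428 = 0.3683; cost = 9.62%.
Subordinated notes: weight = 902/1428 = 0.6317; after-tax cost = 9.33% × (1 − 36.7%) = 5.9059%.
WACC = 0.3683 × 9.6200% + 0.6317 × 5.9059% = 7.2740%.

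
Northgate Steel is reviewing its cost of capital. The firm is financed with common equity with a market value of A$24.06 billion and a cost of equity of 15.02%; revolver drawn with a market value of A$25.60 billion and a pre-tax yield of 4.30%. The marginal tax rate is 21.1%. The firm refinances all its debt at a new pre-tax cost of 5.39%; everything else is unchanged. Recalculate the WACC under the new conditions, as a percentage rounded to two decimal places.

After the change:
Total capital V = 24.06 + 25.6 = 49.66.
Equity: weight = 24.06/49.66 = 0.4845; cost = 15.02%.
Revolver drawn: weight = 25.6/49.66 = 0.5155; after-tax cost = 5.39% × (1 − 21.1%) = 4.2527%.
WACC = 0.4845 × 15.0200% + 0.5155 × 4.2527% = 9.4694%.

9.47%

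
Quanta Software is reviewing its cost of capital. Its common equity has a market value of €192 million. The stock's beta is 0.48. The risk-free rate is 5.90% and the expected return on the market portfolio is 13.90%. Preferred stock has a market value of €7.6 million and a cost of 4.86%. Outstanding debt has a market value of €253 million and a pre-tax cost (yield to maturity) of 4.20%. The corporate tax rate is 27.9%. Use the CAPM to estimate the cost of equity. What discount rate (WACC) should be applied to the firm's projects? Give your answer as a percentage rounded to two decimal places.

5.91%

Market risk premium = 13.9% − 5.9% = 8.0%.
Cost of equity via CAPM: Re = 5.9% + 0.48 × 8.0% = 9.7400%.
Total capital V = 192 + 7.6 + 253 = 452.6.
Equity: weight = 192/452.6 = 0.4242; cost = 9.74%.
Preferred: weight = 7.6/452.6 = 0.0168; cost = 4.86%.
Debt: weight = 253/452.6 = 0.5590; after-tax cost = 4.2% × (1 − 27.9%) = 3.0282%.
WACC = 0.4242 × 9.7400% + 0.0168 × 4.8600% + 0.5590 × 3.0282% = 5.9062%.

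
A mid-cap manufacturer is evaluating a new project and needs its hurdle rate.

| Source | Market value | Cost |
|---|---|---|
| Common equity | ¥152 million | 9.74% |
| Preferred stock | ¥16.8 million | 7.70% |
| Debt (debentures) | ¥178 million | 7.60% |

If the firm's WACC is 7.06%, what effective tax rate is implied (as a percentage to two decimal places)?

Total capital V = 152 + 16.8 + 178 = 346.8.
Equity weight = 152/346.8 = 0.4383.
Preferred weight = 16.8/346.8 = 0.0484.
Debentures weight = 178/346.8 = 0.5133.
Equity contribution = 0.4383 × 9.74% = 4.2690%.
Preferred contribution = 0.0484 × 7.7% = 0.3730%.
Debt contribution must be 7.06% − 4.6420% = 2.4180%.
0.5133 × 7.6% × (1 − T) = 2.4180%  ⇒  (1 − T) = 0.6199.
T = 38.0124%.

38.01%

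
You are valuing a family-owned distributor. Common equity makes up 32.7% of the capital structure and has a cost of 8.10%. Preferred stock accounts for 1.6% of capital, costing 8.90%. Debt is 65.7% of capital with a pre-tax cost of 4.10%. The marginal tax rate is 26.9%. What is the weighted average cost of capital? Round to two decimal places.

After-tax cost of debt = 4.1% × (1 − 26.9%) = 2.9971%.
WACC = 0.327 × 8.1000% + 0.016 × 8.9000% + 0.657 × 2.9971% = 4.7602%.

4.76%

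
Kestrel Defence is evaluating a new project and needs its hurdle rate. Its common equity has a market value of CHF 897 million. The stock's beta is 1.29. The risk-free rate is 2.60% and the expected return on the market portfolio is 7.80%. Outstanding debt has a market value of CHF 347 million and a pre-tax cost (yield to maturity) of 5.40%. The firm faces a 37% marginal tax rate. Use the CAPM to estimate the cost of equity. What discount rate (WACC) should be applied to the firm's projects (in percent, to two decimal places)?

Market risk premium = 7.8% − 2.6% = 5.2%.
Cost of equity via CAPM: Re = 2.6% + 1.29 × 5.2% = 9.3080%.
Total capital V = 897 + 347 = 1244.
Equity: weight = 897/1244 = 0.7211; cost = 9.308%.
Debt: weight = 347/1244 = 0.2789; after-tax cost = 5.4% × (1 − 37%) = 3.4020%.
WACC = 0.7211 × 9.3080% + 0.2789 × 3.4020% = 7.6606%.

7.66%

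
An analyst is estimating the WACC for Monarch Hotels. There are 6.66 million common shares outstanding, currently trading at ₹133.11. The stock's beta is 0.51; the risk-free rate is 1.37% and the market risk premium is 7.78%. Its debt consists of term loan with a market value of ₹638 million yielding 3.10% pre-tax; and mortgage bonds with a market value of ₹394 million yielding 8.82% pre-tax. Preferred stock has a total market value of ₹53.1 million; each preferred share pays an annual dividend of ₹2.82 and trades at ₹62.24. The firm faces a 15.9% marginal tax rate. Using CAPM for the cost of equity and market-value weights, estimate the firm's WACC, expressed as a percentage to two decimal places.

Cost of equity via CAPM: Re = 1.37% + 0.51 × 7.78% = 5.3378%.
Cost of preferred: Rp = 2.82 / 62.24 = 4.5308%.
Market value of equity E = 133.11 × 6.66m = 886.5126m.
Total capital V = 886.5126 + 53.1 + 638 + 394 = 1971.6126.
Equity: weight = 886.5126/1971.6126 = 0.4496; cost = 5.3378%.
Preferred: weight = 53.1/1971.6126 = 0.0269; cost = 4.5308%.
Term loan: weight = 638/1971.6126 = 0.3236; after-tax cost = 3.1% × (1 − 15.9%) = 2.6071%.
Mortgage bonds: weight = 394/1971.6126 = 0.1998; after-tax cost = 8.82% × (1 − 15.9%) = 7.4176%.
WACC = 0.4496 × 5.3378% + 0.0269 × 4.5308% + 0.3236 × 2.6071% + 0.1998 × 7.4176% = 4.8481%.

4.85%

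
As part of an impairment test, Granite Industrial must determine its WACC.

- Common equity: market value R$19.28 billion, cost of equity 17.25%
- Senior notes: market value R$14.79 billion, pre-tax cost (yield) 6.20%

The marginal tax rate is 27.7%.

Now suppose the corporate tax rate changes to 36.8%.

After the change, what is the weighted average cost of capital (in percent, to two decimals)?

After the change:
Total capital V = 19.28 + 14.79 = 34.07.
Equity: weight = 19.28/34.07 = 0.5659; cost = 17.25%.
Senior notes: weight = 14.79/34.07 = 0.4341; after-tax cost = 6.2% × (1 − 36.8%) = 3.9184%.
WACC = 0.5659 × 17.2500% + 0.4341 × 3.9184% = 11.4627%.

11.46%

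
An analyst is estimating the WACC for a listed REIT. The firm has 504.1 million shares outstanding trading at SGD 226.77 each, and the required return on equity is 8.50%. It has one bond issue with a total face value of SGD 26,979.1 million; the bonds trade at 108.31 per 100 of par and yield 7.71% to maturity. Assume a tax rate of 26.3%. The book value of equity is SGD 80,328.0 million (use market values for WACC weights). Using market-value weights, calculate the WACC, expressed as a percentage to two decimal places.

7.93%

Market value of equity E = 226.77 × 504.1m = 114314.757m. Market value of debt D = 26979.1m × 108.31/100 = 29221.06321m.
Total capital V = 114314.757 + 29221.06321 = 143535.82021.
Equity: weight = 114314.757/143535.82021 = 0.7964; cost = 8.5%.
Bonds outstanding: weight = 29221.06321/143535.82021 = 0.2036; after-tax cost = 7.71% × (1 − 26.3%) = 5.6823%.
WACC = 0.7964 × 8.5000% + 0.2036 × 5.6823% = 7.9264%.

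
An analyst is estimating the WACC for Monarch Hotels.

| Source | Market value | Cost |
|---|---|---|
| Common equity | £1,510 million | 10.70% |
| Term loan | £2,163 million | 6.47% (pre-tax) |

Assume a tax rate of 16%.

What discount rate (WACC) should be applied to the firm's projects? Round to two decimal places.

7.60%

Total capital V = 1510 + 2163 = 3673.
Equity: weight = 1510/3673 = 0.4111; cost = 10.7%.
Term loan: weight = 2163/3673 = 0.5889; after-tax cost = 6.47% × (1 − 16%) = 5.4348%.
WACC = 0.4111 × 10.7000% + 0.5889 × 5.4348% = 7.5994%.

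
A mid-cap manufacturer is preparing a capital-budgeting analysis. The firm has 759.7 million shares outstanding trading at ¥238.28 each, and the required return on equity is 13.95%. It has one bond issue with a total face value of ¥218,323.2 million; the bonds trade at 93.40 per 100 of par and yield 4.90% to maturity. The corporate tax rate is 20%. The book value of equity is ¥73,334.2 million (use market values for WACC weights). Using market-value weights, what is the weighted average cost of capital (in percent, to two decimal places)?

8.64%

Market value of equity E = 238.28 × 759.7m = 181021.316m. Market value of debt D = 218323.2m × 93.4/100 = 203913.8688m.
Total capital V = 181021.316 + 203913.8688 = 384935.1848.
Equity: weight = 181021.316/384935.1848 = 0.4703; cost = 13.95%.
Bonds outstanding: weight = 203913.8688/384935.1848 = 0.5297; after-tax cost = 4.9% × (1 − 20%) = 3.9200%.
WACC = 0.4703 × 13.9500% + 0.5297 × 3.9200% = 8.6368%.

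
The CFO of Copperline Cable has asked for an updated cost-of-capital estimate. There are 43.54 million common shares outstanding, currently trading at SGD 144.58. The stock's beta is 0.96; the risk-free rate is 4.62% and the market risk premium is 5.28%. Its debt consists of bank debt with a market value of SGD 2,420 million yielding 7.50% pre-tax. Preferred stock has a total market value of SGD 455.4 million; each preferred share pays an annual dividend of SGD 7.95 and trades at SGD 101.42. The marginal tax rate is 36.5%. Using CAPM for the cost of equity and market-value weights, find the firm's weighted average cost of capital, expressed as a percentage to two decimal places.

8.30%

Cost of equity via CAPM: Re = 4.62% + 0.96 × 5.28% = 9.6888%.
Cost of preferred: Rp = 7.95 / 101.42 = 7.8387%.
Market value of equity E = 144.58 × 43.54m = 6295.0132m.
Total capital V = 6295.0132 + 455.4 + 2420 = 9170.4132.
Equity: weight = 6295.0132/9170.4132 = 0.6864; cost = 9.6888%.
Preferred: weight = 455.4/9170.4132 = 0.0497; cost = 7.8387%.
Bank debt: weight = 2420/9170.4132 = 0.2639; after-tax cost = 7.5% × (1 − 36.5%) = 4.7625%.
WACC = 0.6864 × 9.6888% + 0.0497 × 7.8387% + 0.2639 × 4.7625% = 8.2969%.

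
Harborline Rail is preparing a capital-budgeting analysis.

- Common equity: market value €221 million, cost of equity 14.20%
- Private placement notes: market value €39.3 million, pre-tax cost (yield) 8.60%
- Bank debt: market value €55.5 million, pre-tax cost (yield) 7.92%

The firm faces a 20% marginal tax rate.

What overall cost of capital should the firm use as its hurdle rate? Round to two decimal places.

11.91%

Total capital V = 221 + 39.3 + 55.5 = 315.8.
Equity: weight = 221/315.8 = 0.6998; cost = 14.2%.
Private placement notes: weight = 39.3/315.8 = 0.1244; after-tax cost = 8.6% × (1 − 20%) = 6.8800%.
Bank debt: weight = 55.5/315.8 = 0.1757; after-tax cost = 7.92% × (1 − 20%) = 6.3360%.
WACC = 0.6998 × 14.2000% + 0.1244 × 6.8800% + 0.1757 × 6.3360% = 11.9070%.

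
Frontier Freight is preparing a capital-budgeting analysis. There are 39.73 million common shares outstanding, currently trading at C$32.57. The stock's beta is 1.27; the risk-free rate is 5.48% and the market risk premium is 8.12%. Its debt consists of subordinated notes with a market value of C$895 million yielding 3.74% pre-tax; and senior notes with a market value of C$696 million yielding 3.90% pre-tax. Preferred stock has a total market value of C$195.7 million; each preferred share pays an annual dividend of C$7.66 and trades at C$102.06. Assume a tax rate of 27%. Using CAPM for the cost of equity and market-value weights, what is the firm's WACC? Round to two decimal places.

8.55%

Cost of equity via CAPM: Re = 5.48% + 1.27 × 8.12% = 15.7924%.
Cost of preferred: Rp = 7.66 / 102.06 = 7.5054%.
Market value of equity E = 32.57 × 39.73m = 1294.0061m.
Total capital V = 1294.0061 + 195.7 + 895 + 696 = 3080.7061.
Equity: weight = 1294.0061/3080.7061 = 0.4200; cost = 15.7924%.
Preferred: weight = 195.7/3080.7061 = 0.0635; cost = 7.5054%.
Subordinated notes: weight = 895/3080.7061 = 0.2905; after-tax cost = 3.74% × (1 − 27%) = 2.7302%.
Senior notes: weight = 696/3080.7061 = 0.2259; after-tax cost = 3.9% × (1 − 27%) = 2.8470%.
WACC = 0.4200 × 15.7924% + 0.0635 × 7.5054% + 0.2905 × 2.7302% + 0.2259 × 2.8470% = 8.5465%.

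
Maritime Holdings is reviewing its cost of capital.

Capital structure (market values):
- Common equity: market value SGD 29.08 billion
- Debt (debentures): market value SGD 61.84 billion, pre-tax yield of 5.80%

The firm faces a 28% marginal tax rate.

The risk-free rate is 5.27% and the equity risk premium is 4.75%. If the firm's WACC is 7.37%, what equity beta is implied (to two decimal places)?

1.87

Total capital V = 29.08 + 61.84 = 90.92.
Equity weight = 29.08/90.92 = 0.3198.
Debentures weight = 61.84/90.92 = 0.6802.
Debt contribution = 0.6802 × 5.8% × (1 − 28%) = 2.8403%.
Required equity contribution = 7.37% − 2.8403% = 4.5297%  ⇒  Re = 14.1622%.
CAPM: 14.1622% = 5.27% + β × 4.75%  ⇒  β = 1.8720.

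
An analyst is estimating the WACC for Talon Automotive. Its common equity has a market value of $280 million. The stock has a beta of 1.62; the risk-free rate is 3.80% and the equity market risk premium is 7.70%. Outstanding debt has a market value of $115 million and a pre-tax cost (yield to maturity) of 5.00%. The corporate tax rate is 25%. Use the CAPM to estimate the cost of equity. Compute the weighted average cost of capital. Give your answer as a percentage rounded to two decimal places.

12.63%

Cost of equity via CAPM: Re = 3.8% + 1.62 × 7.7% = 16.2740%.
Total capital V = 280 + 115 = 395.
Equity: weight = 280/395 = 0.7089; cost = 16.274%.
Debt: weight = 115/395 = 0.2911; after-tax cost = 5% × (1 − 25%) = 3.7500%.
WACC = 0.7089 × 16.2740% + 0.2911 × 3.7500% = 12.6278%.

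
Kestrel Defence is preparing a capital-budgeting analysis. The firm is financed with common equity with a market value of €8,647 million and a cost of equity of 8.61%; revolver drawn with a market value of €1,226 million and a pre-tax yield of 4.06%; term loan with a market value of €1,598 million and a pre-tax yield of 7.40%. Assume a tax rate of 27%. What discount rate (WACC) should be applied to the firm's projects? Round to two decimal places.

7.56%

Total capital V = 8647 + 1226 + 1598 = 11471.
Equity: weight = 8647/11471 = 0.7538; cost = 8.61%.
Revolver drawn: weight = 1226/11471 = 0.1069; after-tax cost = 4.06% × (1 − 27%) = 2.9638%.
Term loan: weight = 1598/11471 = 0.1393; after-tax cost = 7.4% × (1 − 27%) = 5.4020%.
WACC = 0.7538 × 8.6100% + 0.1069 × 2.9638% + 0.1393 × 5.4020% = 7.5596%.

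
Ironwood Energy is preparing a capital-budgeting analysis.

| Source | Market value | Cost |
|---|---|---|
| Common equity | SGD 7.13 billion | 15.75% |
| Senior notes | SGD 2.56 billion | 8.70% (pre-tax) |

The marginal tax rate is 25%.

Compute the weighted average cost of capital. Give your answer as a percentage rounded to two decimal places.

13.31%

Total capital V = 7.13 + 2.56 = 9.69.
Equity: weight = 7.13/9.69 = 0.7358; cost = 15.75%.
Senior notes: weight = 2.56/9.69 = 0.2642; after-tax cost = 8.7% × (1 − 25%) = 6.5250%.
WACC = 0.7358 × 15.7500% + 0.2642 × 6.5250% = 13.3128%.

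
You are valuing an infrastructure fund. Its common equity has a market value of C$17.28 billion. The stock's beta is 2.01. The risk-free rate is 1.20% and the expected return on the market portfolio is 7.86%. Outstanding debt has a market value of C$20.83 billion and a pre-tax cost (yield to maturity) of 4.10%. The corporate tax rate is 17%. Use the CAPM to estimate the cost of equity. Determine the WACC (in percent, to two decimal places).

Market risk premium = 7.86% − 1.2% = 6.66%.
Cost of equity via CAPM: Re = 1.2% + 2.01 × 6.66% = 14.5866%.
Total capital V = 17.28 + 20.83 = 38.11.
Equity: weight = 17.28/38.11 = 0.4534; cost = 14.5866%.
Debt: weight = 20.83/38.11 = 0.5466; after-tax cost = 4.1% × (1 − 17%) = 3.4030%.
WACC = 0.4534 × 14.5866% + 0.5466 × 3.4030% = 8.4739%.

8.47%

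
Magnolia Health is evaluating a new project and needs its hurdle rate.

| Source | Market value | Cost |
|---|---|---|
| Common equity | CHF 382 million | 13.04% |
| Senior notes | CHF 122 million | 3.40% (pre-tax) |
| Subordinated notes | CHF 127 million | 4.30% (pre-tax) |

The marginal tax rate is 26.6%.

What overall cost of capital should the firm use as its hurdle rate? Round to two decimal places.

9.01%

Total capital V = 382 + 122 + 127 = 631.
Equity: weight = 382/631 = 0.6054; cost = 13.04%.
Senior notes: weight = 122/631 = 0.1933; after-tax cost = 3.4% × (1 − 26.6%) = 2.4956%.
Subordinated notes: weight = 127/631 = 0.2013; after-tax cost = 4.3% × (1 − 26.6%) = 3.1562%.
WACC = 0.6054 × 13.0400% + 0.1933 × 2.4956% + 0.2013 × 3.1562% = 9.0120%.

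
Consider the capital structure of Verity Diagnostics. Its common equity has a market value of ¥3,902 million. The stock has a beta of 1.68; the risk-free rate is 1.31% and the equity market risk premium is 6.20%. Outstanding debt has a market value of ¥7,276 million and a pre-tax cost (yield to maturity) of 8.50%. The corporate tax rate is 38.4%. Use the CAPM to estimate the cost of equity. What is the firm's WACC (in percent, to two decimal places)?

Cost of equity via CAPM: Re = 1.31% + 1.68 × 6.2% = 11.7260%.
Total capital V = 3902 + 7276 = 11178.
Equity: weight = 3902/11178 = 0.3491; cost = 11.726%.
Debt: weight = 7276/11178 = 0.6509; after-tax cost = 8.5% × (1 − 38.4%) = 5.2360%.
WACC = 0.3491 × 11.7260% + 0.6509 × 5.2360% = 7.5015%.

7.50%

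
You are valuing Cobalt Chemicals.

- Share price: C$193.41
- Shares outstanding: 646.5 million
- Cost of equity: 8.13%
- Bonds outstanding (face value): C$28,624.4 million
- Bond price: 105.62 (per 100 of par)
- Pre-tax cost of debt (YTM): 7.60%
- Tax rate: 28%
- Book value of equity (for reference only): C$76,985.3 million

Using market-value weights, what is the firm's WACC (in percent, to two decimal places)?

7.61%

Market value of equity E = 193.41 × 646.5m = 125039.565m. Market value of debt D = 28624.4m × 105.62/100 = 30233.09128m.
Total capital V = 125039.565 + 30233.09128 = 155272.65628.
Equity: weight = 125039.565/155272.65628 = 0.8053; cost = 8.13%.
Bonds outstanding: weight = 30233.09128/155272.65628 = 0.1947; after-tax cost = 7.6% × (1 − 28%) = 5.4720%.
WACC = 0.8053 × 8.1300% + 0.1947 × 5.4720% = 7.6125%.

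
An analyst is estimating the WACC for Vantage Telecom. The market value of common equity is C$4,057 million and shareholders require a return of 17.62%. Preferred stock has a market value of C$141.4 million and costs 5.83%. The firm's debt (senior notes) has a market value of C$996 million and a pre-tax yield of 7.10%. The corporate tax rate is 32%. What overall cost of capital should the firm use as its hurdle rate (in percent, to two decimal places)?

14.85%

Total capital V = 4057 + 141.4 + 996 = 5194.4.
Equity: weight = 4057/5194.4 = 0.7810; cost = 17.62%.
Preferred: weight = 141.4/5194.4 = 0.0272; cost = 5.83%.
Senior notes: weight = 996/5194.4 = 0.1917; after-tax cost = 7.1% × (1 − 32%) = 4.8280%.
WACC = 0.7810 × 17.6200% + 0.0272 × 5.8300% + 0.1917 × 4.8280% = 14.8463%.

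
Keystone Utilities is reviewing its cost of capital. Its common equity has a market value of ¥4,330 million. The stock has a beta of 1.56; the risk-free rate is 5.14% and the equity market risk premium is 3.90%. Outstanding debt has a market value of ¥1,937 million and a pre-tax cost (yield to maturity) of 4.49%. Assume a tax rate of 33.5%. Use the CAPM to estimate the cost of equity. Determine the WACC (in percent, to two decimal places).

Cost of equity via CAPM: Re = 5.14% + 1.56 × 3.9% = 11.2240%.
Total capital V = 4330 + 1937 = 6267.
Equity: weight = 4330/6267 = 0.6909; cost = 11.224%.
Debt: weight = 1937/6267 = 0.3091; after-tax cost = 4.49% × (1 − 33.5%) = 2.9859%.
WACC = 0.6909 × 11.2240% + 0.3091 × 2.9859% = 8.6778%.

8.68%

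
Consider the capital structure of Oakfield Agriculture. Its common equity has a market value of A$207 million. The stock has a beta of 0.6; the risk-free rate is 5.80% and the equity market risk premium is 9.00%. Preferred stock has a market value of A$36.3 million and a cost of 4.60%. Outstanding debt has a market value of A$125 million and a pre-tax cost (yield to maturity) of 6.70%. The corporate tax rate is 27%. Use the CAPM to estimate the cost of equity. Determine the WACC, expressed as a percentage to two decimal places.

8.41%

Cost of equity via CAPM: Re = 5.8% + 0.6 × 9.0% = 11.2000%.
Total capital V = 207 + 36.3 + 125 = 368.3.
Equity: weight = 207/368.3 = 0.5620; cost = 11.2%.
Preferred: weight = 36.3/368.3 = 0.0986; cost = 4.6%.
Debt: weight = 125/368.3 = 0.3394; after-tax cost = 6.7% × (1 − 27%) = 4.8910%.
WACC = 0.5620 × 11.2000% + 0.0986 × 4.6000% + 0.3394 × 4.8910% = 8.4082%.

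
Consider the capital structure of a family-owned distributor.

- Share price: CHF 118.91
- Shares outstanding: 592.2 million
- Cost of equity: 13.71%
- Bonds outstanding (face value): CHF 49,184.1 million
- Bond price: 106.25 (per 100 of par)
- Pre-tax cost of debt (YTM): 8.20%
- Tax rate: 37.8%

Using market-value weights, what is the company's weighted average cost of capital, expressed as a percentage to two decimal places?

Market value of equity E = 118.91 × 592.2m = 70418.502m. Market value of debt D = 49184.1m × 106.25/100 = 52258.10625m.
Total capital V = 70418.502 + 52258.10625 = 122676.60825.
Equity: weight = 70418.502/122676.60825 = 0.5740; cost = 13.71%.
Bonds outstanding: weight = 52258.10625/122676.60825 = 0.4260; after-tax cost = 8.2% × (1 − 37.8%) = 5.1004%.
WACC = 0.5740 × 13.7100% + 0.4260 × 5.1004% = 10.0425%.

10.04%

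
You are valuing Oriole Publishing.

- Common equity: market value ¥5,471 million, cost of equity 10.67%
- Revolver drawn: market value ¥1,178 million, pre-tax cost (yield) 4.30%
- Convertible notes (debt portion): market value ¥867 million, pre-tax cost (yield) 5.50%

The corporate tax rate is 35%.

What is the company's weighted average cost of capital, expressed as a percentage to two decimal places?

8.62%

Total capital V = 5471 + 1178 + 867 = 7516.
Equity: weight = 5471/7516 = 0.7279; cost = 10.67%.
Revolver drawn: weight = 1178/7516 = 0.1567; after-tax cost = 4.3% × (1 − 35%) = 2.7950%.
Convertible notes (debt portion): weight = 867/7516 = 0.1154; after-tax cost = 5.5% × (1 − 35%) = 3.5750%.
WACC = 0.7279 × 10.6700% + 0.1567 × 2.7950% + 0.1154 × 3.5750% = 8.6173%.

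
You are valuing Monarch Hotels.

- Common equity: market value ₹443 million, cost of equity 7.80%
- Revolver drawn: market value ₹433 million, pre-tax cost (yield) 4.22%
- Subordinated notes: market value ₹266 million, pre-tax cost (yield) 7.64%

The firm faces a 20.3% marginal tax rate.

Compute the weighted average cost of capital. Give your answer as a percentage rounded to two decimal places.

5.72%

Total capital V = 443 + 433 + 266 = 1142.
Equity: weight = 443/1142 = 0.3879; cost = 7.8%.
Revolver drawn: weight = 433/1142 = 0.3792; after-tax cost = 4.22% × (1 − 20.3%) = 3.3633%.
Subordinated notes: weight = 266/1142 = 0.2329; after-tax cost = 7.64% × (1 − 20.3%) = 6.0891%.
WACC = 0.3879 × 7.8000% + 0.3792 × 3.3633% + 0.2329 × 6.0891% = 5.7193%.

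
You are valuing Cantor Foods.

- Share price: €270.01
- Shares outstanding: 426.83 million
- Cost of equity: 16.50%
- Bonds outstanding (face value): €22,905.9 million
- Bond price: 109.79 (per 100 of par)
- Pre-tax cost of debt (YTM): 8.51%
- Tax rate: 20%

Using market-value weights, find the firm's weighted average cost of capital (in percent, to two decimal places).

Market value of equity E = 270.01 × 426.83m = 115248.3683m. Market value of debt D = 22905.9m × 109.79/100 = 25148.38761m.
Total capital V = 115248.3683 + 25148.38761 = 140396.75591.
Equity: weight = 115248.3683/140396.75591 = 0.8209; cost = 16.5%.
Bonds outstanding: weight = 25148.38761/140396.75591 = 0.1791; after-tax cost = 8.51% × (1 − 20%) = 6.8080%.
WACC = 0.8209 × 16.5000% + 0.1791 × 6.8080% = 14.7639%.

14.76%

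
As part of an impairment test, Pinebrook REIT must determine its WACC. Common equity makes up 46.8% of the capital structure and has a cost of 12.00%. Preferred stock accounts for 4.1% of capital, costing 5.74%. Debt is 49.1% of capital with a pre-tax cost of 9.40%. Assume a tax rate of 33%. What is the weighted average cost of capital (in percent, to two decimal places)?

8.94%

After-tax cost of debt = 9.4% × (1 − 33%) = 6.2980%.
WACC = 0.468 × 12.0000% + 0.041 × 5.7400% + 0.491 × 6.2980% = 8.9437%.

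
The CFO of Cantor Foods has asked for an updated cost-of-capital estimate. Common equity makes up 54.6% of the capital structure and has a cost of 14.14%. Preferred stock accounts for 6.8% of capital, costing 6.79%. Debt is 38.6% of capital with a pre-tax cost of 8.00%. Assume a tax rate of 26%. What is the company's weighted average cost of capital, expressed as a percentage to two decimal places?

10.47%

After-tax cost of debt = 8% × (1 − 26%) = 5.9200%.
WACC = 0.546 × 14.1400% + 0.068 × 6.7900% + 0.386 × 5.9200% = 10.4673%.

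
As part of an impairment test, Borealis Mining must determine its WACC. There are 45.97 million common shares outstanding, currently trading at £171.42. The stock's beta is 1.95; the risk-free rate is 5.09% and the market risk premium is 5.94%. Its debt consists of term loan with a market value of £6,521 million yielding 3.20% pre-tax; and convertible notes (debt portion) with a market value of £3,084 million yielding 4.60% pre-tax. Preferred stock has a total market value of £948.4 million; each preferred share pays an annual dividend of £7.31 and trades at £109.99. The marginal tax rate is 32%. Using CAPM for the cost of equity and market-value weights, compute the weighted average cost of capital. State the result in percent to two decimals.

8.76%

Cost of equity via CAPM: Re = 5.09% + 1.95 × 5.94% = 16.6730%.
Cost of preferred: Rp = 7.31 / 109.99 = 6.6461%.
Market value of equity E = 171.42 × 45.97m = 7880.1774m.
Total capital V = 7880.1774 + 948.4 + 6521 + 3084 = 18433.5774.
Equity: weight = 7880.1774/18433.5774 = 0.4275; cost = 16.673%.
Preferred: weight = 948.4/18433.5774 = 0.0514; cost = 6.6461%.
Term loan: weight = 6521/18433.5774 = 0.3538; after-tax cost = 3.2% × (1 − 32%) = 2.1760%.
Convertible notes (debt portion): weight = 3084/18433.5774 = 0.1673; after-tax cost = 4.6% × (1 − 32%) = 3.1280%.
WACC = 0.4275 × 16.6730% + 0.0514 × 6.6461% + 0.3538 × 2.1760% + 0.1673 × 3.1280% = 8.7626%.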